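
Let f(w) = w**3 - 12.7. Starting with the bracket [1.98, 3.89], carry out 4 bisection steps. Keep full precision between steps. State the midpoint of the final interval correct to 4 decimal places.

f(1.980000) = -4.937608, f(3.890000) = 46.163869 (opposite signs)
step 1: m = 2.935000, f(m) = 12.582750 > 0 → root in [1.980000, 2.935000]
step 2: m = 2.457500, f(m) = 2.141595 > 0 → root in [1.980000, 2.457500]
step 3: m = 2.218750, f(m) = -1.777423 < 0 → root in [2.218750, 2.457500]
step 4: m = 2.338125, f(m) = 0.082128 > 0 → root in [2.218750, 2.338125]
Midpoint of [2.218750, 2.338125] = 2.278437

2.2784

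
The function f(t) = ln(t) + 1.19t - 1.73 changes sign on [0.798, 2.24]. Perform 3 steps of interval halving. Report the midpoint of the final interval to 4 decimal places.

1.2486

f(0.798000) = -1.006027, f(2.240000) = 1.742076 (opposite signs)
step 1: m = 1.519000, f(m) = 0.495662 > 0 → root in [0.798000, 1.519000]
step 2: m = 1.158500, f(m) = -0.204259 < 0 → root in [1.158500, 1.519000]
step 3: m = 1.338750, f(m) = 0.154849 > 0 → root in [1.158500, 1.338750]
Midpoint of [1.158500, 1.338750] = 1.248625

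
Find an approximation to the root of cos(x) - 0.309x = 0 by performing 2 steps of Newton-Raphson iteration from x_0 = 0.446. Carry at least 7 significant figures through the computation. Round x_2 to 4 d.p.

1.1990

Newton update: x ← x − f(x)/f'(x).
f'(x) = -sin(x) - 0.309
x_0 = 0.446000: f = 0.764366, f' = -0.740360 → x_1 = 0.446000 - (0.764366)/(-0.740360) = 1.478424
x_1 = 1.478424: f = -0.364592, f' = -1.304737 → x_2 = 1.478424 - (-0.364592)/(-1.304737) = 1.198987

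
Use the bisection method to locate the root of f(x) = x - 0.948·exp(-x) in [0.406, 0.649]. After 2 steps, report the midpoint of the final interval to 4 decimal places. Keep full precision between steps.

0.5579

f(0.406000) = -0.225662, f(0.649000) = 0.153605 (opposite signs)
step 1: m = 0.527500, f(m) = -0.031894 < 0 → root in [0.527500, 0.649000]
step 2: m = 0.588250, f(m) = 0.061827 > 0 → root in [0.527500, 0.588250]
Midpoint of [0.527500, 0.588250] = 0.557875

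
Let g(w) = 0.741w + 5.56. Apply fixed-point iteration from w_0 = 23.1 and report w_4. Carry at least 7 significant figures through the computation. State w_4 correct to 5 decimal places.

w_1 = g(23.100000) = 22.677100
w_2 = g(22.677100) = 22.363731
w_3 = g(22.363731) = 22.131525
w_4 = g(22.131525) = 21.959460

21.95946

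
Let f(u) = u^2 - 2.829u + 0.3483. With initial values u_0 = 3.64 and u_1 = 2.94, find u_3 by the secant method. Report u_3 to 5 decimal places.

f(u_0) = 3.300340, f(u_1) = 0.674640
u_2 = 2.940000 - (0.674640)·(2.940000 - 3.640000)/(0.674640 - (3.300340)) = 2.760144; f(u_2) = 0.158247
u_3 = 2.760144 - (0.158247)·(2.760144 - 2.940000)/(0.158247 - (0.674640)) = 2.705027; f(u_3) = 0.012951

2.70503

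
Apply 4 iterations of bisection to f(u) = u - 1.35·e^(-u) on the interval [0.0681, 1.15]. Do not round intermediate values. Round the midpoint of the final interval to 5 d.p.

f(0.068100) = -1.193026, f(1.150000) = 0.722540 (opposite signs)
step 1: m = 0.609050, f(m) = -0.125171 < 0 → root in [0.609050, 1.150000]
step 2: m = 0.879525, f(m) = 0.319302 > 0 → root in [0.609050, 0.879525]
step 3: m = 0.744287, f(m) = 0.102939 > 0 → root in [0.609050, 0.744287]
step 4: m = 0.676669, f(m) = -0.009546 < 0 → root in [0.676669, 0.744287]
Midpoint of [0.676669, 0.744287] = 0.710478

0.71048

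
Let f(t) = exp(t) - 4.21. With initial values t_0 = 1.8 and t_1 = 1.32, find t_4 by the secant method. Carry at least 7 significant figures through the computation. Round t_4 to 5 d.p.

1.43745

f(t_0) = 1.839647, f(t_1) = -0.466579
t_2 = 1.320000 - (-0.466579)·(1.320000 - 1.800000)/(-0.466579 - (1.839647)) = 1.417110; f(t_2) = -0.084818
t_3 = 1.417110 - (-0.084818)·(1.417110 - 1.320000)/(-0.084818 - (-0.466579)) = 1.438686; f(t_3) = 0.005152
t_4 = 1.438686 - (0.005152)·(1.438686 - 1.417110)/(0.005152 - (-0.084818)) = 1.437450; f(t_4) = -0.000053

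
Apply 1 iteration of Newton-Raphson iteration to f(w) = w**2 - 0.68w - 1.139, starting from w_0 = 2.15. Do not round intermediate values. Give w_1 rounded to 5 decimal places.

1.59157

f'(w) = 2w - 0.68
w_0 = 2.150000: f = 2.021500, f' = 3.620000 → w_1 = 2.150000 - (2.021500)/(3.620000) = 1.591575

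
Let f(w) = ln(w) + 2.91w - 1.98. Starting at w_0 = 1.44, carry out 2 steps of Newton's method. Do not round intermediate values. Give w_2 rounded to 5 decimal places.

0.76974

f'(w) = 1/w + 2.91
w_0 = 1.440000: f = 2.575043, f' = 3.604444 → w_1 = 1.440000 - (2.575043)/(3.604444) = 0.725592
w_1 = 0.725592: f = -0.189294, f' = 4.288185 → w_2 = 0.725592 - (-0.189294)/(4.288185) = 0.769735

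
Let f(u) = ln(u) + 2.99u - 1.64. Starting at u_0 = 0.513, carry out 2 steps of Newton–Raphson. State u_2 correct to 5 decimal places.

Newton update: u ← u − f(u)/f'(u).
f'(u) = 1/u + 2.99
u_0 = 0.513000: f = -0.773609, f' = 4.939318 → u_1 = 0.513000 - (-0.773609)/(4.939318) = 0.669623
u_1 = 0.669623: f = -0.038869, f' = 4.483378 → u_2 = 0.669623 - (-0.038869)/(4.483378) = 0.678292

0.67829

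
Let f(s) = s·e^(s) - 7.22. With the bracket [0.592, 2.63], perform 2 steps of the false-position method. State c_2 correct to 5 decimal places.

f(0.592000) = -6.149901, f(2.630000) = 29.268015
step 1: c = 0.945875, f(c) = -4.784312 < 0 → new bracket [0.945875, 2.630000]
step 2: c = 1.182492, f(c) = -3.362125 < 0 → new bracket [1.182492, 2.630000]

1.18249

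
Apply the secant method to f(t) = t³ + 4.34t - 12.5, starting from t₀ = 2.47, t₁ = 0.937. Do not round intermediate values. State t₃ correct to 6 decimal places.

1.796508

f(t_0) = 13.289023, f(t_1) = -7.610763
t_2 = 0.937000 - (-7.610763)·(0.937000 - 2.470000)/(-7.610763 - (13.289023)) = 1.495250; f(t_2) = -2.667579
t_3 = 1.495250 - (-2.667579)·(1.495250 - 0.937000)/(-2.667579 - (-7.610763)) = 1.796508; f(t_3) = 1.094969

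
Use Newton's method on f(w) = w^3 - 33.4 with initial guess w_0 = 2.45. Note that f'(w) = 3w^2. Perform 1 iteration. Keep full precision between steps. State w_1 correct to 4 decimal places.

3.4881

Newton update: w ← w − f(w)/f'(w).
w_0 = 2.450000: f = -18.693875, f' = 18.007500 → w_1 = 2.450000 - (-18.693875)/(18.007500) = 3.488116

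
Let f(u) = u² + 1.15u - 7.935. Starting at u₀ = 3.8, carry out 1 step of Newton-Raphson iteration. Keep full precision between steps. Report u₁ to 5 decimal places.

f'(u) = 2u + 1.15
u_0 = 3.800000: f = 10.875000, f' = 8.750000 → u_1 = 3.800000 - (10.875000)/(8.750000) = 2.557143

2.55714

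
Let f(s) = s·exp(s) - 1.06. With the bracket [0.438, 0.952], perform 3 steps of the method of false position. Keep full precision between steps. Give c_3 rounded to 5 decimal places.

f(0.438000) = -0.381273, f(0.952000) = 1.406524
step 1: c = 0.547618, f(c) = -0.113098 < 0 → new bracket [0.547618, 0.952000]
step 2: c = 0.577714, f(c) = -0.030537 < 0 → new bracket [0.577714, 0.952000]
step 3: c = 0.585667, f(c) = -0.008031 < 0 → new bracket [0.585667, 0.952000]

0.58567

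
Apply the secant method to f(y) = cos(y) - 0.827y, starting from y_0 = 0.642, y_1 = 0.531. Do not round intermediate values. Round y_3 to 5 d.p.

0.82150

f(y_0) = 0.269966, f(y_1) = 0.423164
y_2 = 0.531000 - (0.423164)·(0.531000 - 0.642000)/(0.423164 - (0.269966)) = 0.837604; f(y_2) = -0.023453
y_3 = 0.837604 - (-0.023453)·(0.837604 - 0.531000)/(-0.023453 - (0.423164)) = 0.821503; f(y_3) = 0.001738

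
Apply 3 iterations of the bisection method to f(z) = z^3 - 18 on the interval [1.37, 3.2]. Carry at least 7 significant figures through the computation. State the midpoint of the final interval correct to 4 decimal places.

2.6281

f(1.370000) = -15.428647, f(3.200000) = 14.768000 (opposite signs)
step 1: m = 2.285000, f(m) = -6.069501 < 0 → root in [2.285000, 3.200000]
step 2: m = 2.742500, f(m) = 2.627182 > 0 → root in [2.285000, 2.742500]
step 3: m = 2.513750, f(m) = -2.115767 < 0 → root in [2.513750, 2.742500]
Midpoint of [2.513750, 2.742500] = 2.628125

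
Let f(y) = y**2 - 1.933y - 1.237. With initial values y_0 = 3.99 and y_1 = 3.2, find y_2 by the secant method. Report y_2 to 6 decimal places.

f(y_0) = 6.970430, f(y_1) = 2.817400
y_2 = 3.200000 - (2.817400)·(3.200000 - 3.990000)/(2.817400 - (6.970430)) = 2.664067; f(y_2) = 0.710611

2.664067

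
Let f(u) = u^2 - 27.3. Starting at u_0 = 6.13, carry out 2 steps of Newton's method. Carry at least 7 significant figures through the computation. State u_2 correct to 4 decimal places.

f'(u) = 2u
u_0 = 6.130000: f = 10.276900, f' = 12.260000 → u_1 = 6.130000 - (10.276900)/(12.260000) = 5.291754
u_1 = 5.291754: f = 0.702657, f' = 10.583507 → u_2 = 5.291754 - (0.702657)/(10.583507) = 5.225362

5.2254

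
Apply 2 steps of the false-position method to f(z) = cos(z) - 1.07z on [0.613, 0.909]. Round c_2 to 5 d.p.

False-position update: c = (a·f(b) − b·f(a))/(f(b) − f(a)); replace the endpoint whose sign matches f(c).
f(0.613000) = 0.162016, f(0.909000) = -0.358095
step 1: c = 0.705205, f(c) = 0.006910 > 0 → new bracket [0.705205, 0.909000]
step 2: c = 0.709063, f(c) = 0.000275 > 0 → new bracket [0.709063, 0.909000]

0.70906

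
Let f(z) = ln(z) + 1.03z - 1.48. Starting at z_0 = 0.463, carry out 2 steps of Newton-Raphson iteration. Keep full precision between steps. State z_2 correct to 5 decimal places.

f'(z) = 1/z + 1.03
z_0 = 0.463000: f = -1.773138, f' = 3.189827 → z_1 = 0.463000 - (-1.773138)/(3.189827) = 1.018873
z_1 = 1.018873: f = -0.411864, f' = 2.011477 → z_2 = 1.018873 - (-0.411864)/(2.011477) = 1.223630

1.22363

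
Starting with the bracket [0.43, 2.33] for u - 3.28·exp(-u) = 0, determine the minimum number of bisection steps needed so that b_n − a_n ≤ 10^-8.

Initial width b − a = 2.33 − 0.43 = 1.900000.
After n steps the width is (b−a)/2^n; need (b−a)/2^n ≤ 10^-8.
So n ≥ log₂(1.900000/10^-8) = log₂(190000000.0000) ≈ 27.5014.
Hence n = 28.

28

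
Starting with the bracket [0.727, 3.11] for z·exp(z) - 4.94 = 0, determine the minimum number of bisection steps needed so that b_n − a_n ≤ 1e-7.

25

Initial width b − a = 3.11 − 0.727 = 2.383000.
After n steps the width is (b−a)/2^n; need (b−a)/2^n ≤ 1e-7.
So n ≥ log₂(2.383000/1e-7) = log₂(23830000.0000) ≈ 24.5063.
Hence n = 25.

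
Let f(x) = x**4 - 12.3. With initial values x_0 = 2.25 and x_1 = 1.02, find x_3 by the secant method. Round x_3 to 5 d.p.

Secant update: x_(k+1) = x_k − f(x_k)·(x_k − x_(k-1))/(f(x_k) − f(x_(k-1))).
f(x_0) = 13.328906, f(x_1) = -11.217568
x_2 = 1.020000 - (-11.217568)·(1.020000 - 2.250000)/(-11.217568 - (13.328906)) = 1.582101; f(x_2) = -6.034766
x_3 = 1.582101 - (-6.034766)·(1.582101 - 1.020000)/(-6.034766 - (-11.217568)) = 2.236603; f(x_3) = 12.723924

2.23660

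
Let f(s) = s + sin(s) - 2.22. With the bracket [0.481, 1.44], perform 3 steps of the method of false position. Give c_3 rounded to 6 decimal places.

1.267612

f(0.481000) = -1.276334, f(1.440000) = 0.211458
step 1: c = 1.303698, f(c) = 0.048239 > 0 → new bracket [0.481000, 1.303698]
step 2: c = 1.273737, f(c) = 0.009938 > 0 → new bracket [0.481000, 1.273737]
step 3: c = 1.267612, f(c) = 0.002002 > 0 → new bracket [0.481000, 1.267612]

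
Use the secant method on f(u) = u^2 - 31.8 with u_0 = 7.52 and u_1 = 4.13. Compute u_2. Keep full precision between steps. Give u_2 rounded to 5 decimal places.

5.39550

Secant update: u_(k+1) = u_k − f(u_k)·(u_k − u_(k-1))/(f(u_k) − f(u_(k-1))).
f(u_0) = 24.750400, f(u_1) = -14.743100
u_2 = 4.130000 - (-14.743100)·(4.130000 - 7.520000)/(-14.743100 - (24.750400)) = 5.395502; f(u_2) = -2.688557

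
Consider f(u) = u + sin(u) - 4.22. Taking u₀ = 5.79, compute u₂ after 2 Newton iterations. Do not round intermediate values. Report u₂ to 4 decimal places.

5.1345

Newton update: u ← u − f(u)/f'(u).
f'(u) = 1 + cos(u)
u_0 = 5.790000: f = 1.096566, f' = 1.880829 → u_1 = 5.790000 - (1.096566)/(1.880829) = 5.206977
u_1 = 5.206977: f = 0.106813, f' = 1.474669 → u_2 = 5.206977 - (0.106813)/(1.474669) = 5.134545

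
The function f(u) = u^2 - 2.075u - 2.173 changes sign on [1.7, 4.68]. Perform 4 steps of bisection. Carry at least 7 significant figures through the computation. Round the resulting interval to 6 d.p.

[2.817500, 3.003750]

f(1.700000) = -2.810500, f(4.680000) = 10.018400 (opposite signs)
step 1: m = 3.190000, f(m) = 1.383850 > 0 → root in [1.700000, 3.190000]
step 2: m = 2.445000, f(m) = -1.268350 < 0 → root in [2.445000, 3.190000]
step 3: m = 2.817500, f(m) = -0.081006 < 0 → root in [2.817500, 3.190000]
step 4: m = 3.003750, f(m) = 0.616733 > 0 → root in [2.817500, 3.003750]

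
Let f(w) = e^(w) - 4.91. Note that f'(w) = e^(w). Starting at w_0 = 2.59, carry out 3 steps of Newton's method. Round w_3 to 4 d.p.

w_0 = 2.590000: f = 8.419772, f' = 13.329772 → w_1 = 2.590000 - (8.419772)/(13.329772) = 1.958348
w_1 = 1.958348: f = 2.177611, f' = 7.087611 → w_2 = 1.958348 - (2.177611)/(7.087611) = 1.651106
w_2 = 1.651106: f = 0.302744, f' = 5.212744 → w_3 = 1.651106 - (0.302744)/(5.212744) = 1.593029

1.5930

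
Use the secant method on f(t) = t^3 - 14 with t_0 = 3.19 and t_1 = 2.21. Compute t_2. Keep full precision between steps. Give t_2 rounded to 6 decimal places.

Secant update: t_(k+1) = t_k − f(t_k)·(t_k − t_(k-1))/(f(t_k) − f(t_(k-1))).
f(t_0) = 18.461759, f(t_1) = -3.206139
t_2 = 2.210000 - (-3.206139)·(2.210000 - 3.190000)/(-3.206139 - (18.461759)) = 2.355008; f(t_2) = -0.938980

2.355008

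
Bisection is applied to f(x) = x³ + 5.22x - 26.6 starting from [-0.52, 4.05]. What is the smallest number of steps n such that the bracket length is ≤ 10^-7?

26

Initial width b − a = 4.05 − -0.52 = 4.570000.
After n steps the width is (b−a)/2^n; need (b−a)/2^n ≤ 10^-7.
So n ≥ log₂(4.570000/10^-7) = log₂(45700000.0000) ≈ 25.4457.
Hence n = 26.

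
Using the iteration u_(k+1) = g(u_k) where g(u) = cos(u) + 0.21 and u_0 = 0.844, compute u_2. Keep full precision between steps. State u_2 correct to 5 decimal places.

u_1 = g(0.844000) = 0.874479
u_2 = g(0.874479) = 0.851397

0.85140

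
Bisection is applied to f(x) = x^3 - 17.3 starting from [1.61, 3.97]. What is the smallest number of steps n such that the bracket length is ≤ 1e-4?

Initial width b − a = 3.97 − 1.61 = 2.360000.
After n steps the width is (b−a)/2^n; need (b−a)/2^n ≤ 1e-4.
So n ≥ log₂(2.360000/1e-4) = log₂(23600.0000) ≈ 14.5265.
Hence n = 15.

15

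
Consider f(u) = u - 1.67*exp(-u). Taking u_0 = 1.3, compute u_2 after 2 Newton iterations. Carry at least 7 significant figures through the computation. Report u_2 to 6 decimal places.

0.771217

f'(u) = 1 + 1.67*exp(-u)
u_0 = 1.300000: f = 0.844872, f' = 1.455128 → u_1 = 1.300000 - (0.844872)/(1.455128) = 0.719383
u_1 = 0.719383: f = -0.093995, f' = 1.813378 → u_2 = 0.719383 - (-0.093995)/(1.813378) = 0.771217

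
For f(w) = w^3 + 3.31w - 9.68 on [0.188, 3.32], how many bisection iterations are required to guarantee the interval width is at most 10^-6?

Initial width b − a = 3.32 − 0.188 = 3.132000.
After n steps the width is (b−a)/2^n; need (b−a)/2^n ≤ 10^-6.
So n ≥ log₂(3.132000/10^-6) = log₂(3132000.0000) ≈ 21.5787.
Hence n = 22.

22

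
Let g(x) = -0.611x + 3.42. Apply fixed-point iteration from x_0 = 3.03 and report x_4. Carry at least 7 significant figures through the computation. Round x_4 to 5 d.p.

x_1 = g(3.030000) = 1.568670
x_2 = g(1.568670) = 2.461543
x_3 = g(2.461543) = 1.915997
x_4 = g(1.915997) = 2.249326

2.24933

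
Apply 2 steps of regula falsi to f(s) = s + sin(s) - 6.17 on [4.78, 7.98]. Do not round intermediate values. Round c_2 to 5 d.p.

False-position update: c = (a·f(b) − b·f(a))/(f(b) − f(a)); replace the endpoint whose sign matches f(c).
f(4.780000) = -2.387715, f(7.980000) = 2.802070
step 1: c = 6.252255, f(c) = 0.051330 > 0 → new bracket [4.780000, 6.252255]
step 2: c = 6.221271, f(c) = -0.010603 < 0 → new bracket [6.221271, 6.252255]

6.22127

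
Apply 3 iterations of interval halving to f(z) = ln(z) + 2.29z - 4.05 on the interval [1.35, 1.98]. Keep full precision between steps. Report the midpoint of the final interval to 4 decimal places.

f(1.350000) = -0.658395, f(1.980000) = 1.167297 (opposite signs)
step 1: m = 1.665000, f(m) = 0.272675 > 0 → root in [1.350000, 1.665000]
step 2: m = 1.507500, f(m) = -0.187372 < 0 → root in [1.507500, 1.665000]
step 3: m = 1.586250, f(m) = 0.043885 > 0 → root in [1.507500, 1.586250]
Midpoint of [1.507500, 1.586250] = 1.546875

1.5469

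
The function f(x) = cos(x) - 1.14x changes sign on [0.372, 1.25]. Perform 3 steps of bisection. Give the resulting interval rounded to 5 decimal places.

[0.59150, 0.70125]

f(0.372000) = 0.507522, f(1.250000) = -1.109678 (opposite signs)
step 1: m = 0.811000, f(m) = -0.235766 < 0 → root in [0.372000, 0.811000]
step 2: m = 0.591500, f(m) = 0.155795 > 0 → root in [0.591500, 0.811000]
step 3: m = 0.701250, f(m) = -0.035389 < 0 → root in [0.591500, 0.701250]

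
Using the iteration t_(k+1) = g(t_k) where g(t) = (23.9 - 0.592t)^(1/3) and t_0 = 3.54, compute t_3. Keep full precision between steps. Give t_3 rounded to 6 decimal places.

2.811982

t_1 = g(3.540000) = 2.793707
t_2 = g(2.793707) = 2.812450
t_3 = g(2.812450) = 2.811982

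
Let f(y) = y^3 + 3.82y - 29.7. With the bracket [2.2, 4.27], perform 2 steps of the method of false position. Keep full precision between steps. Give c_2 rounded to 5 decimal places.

2.61351

f(2.200000) = -10.648000, f(4.270000) = 64.465883
step 1: c = 2.493439, f(c) = -4.672754 < 0 → new bracket [2.493439, 4.270000]
step 2: c = 2.613509, f(c) = -1.865017 < 0 → new bracket [2.613509, 4.270000]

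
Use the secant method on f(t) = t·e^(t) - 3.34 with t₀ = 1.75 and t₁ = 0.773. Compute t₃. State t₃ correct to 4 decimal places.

Secant update: t_(k+1) = t_k − f(t_k)·(t_k − t_(k-1))/(f(t_k) − f(t_(k-1))).
f(t_0) = 6.730555, f(t_1) = -1.665485
t_2 = 0.773000 - (-1.665485)·(0.773000 - 1.750000)/(-1.665485 - (6.730555)) = 0.966803; f(t_2) = -0.797767
t_3 = 0.966803 - (-0.797767)·(0.966803 - 0.773000)/(-0.797767 - (-1.665485)) = 1.144983; f(t_3) = 0.257981

1.1450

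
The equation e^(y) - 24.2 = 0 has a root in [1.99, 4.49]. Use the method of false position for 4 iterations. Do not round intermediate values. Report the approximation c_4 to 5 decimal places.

False-position update: c = (a·f(b) − b·f(a))/(f(b) − f(a)); replace the endpoint whose sign matches f(c).
f(1.990000) = -16.884466, f(4.490000) = 64.921446
step 1: c = 2.505992, f(c) = -11.944294 < 0 → new bracket [2.505992, 4.490000]
step 2: c = 2.814290, f(c) = -7.518673 < 0 → new bracket [2.814290, 4.490000]
step 3: c = 2.988215, f(c) = -4.349791 < 0 → new bracket [2.988215, 4.490000]
step 4: c = 3.082517, f(c) = -2.386762 < 0 → new bracket [3.082517, 4.490000]

3.08252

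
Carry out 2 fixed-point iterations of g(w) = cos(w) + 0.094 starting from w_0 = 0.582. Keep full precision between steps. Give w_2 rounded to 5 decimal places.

0.69234

w_1 = g(0.582000) = 0.929365
w_2 = g(0.929365) = 0.692343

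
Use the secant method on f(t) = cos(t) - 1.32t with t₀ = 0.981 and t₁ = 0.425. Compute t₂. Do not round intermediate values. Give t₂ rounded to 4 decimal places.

Secant update: t_(k+1) = t_k − f(t_k)·(t_k − t_(k-1))/(f(t_k) − f(t_(k-1))).
f(t_0) = -0.738728, f(t_1) = 0.350039
t_2 = 0.425000 - (0.350039)·(0.425000 - 0.981000)/(0.350039 - (-0.738728)) = 0.603754; f(t_2) = 0.026255

0.6038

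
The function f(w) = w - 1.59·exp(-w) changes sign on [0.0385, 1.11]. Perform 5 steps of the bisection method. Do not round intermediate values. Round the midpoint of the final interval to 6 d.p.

0.758414

f(0.038500) = -1.491448, f(1.110000) = 0.586001 (opposite signs)
step 1: m = 0.574250, f(m) = -0.321122 < 0 → root in [0.574250, 1.110000]
step 2: m = 0.842125, f(m) = 0.157162 > 0 → root in [0.574250, 0.842125]
step 3: m = 0.708187, f(m) = -0.074945 < 0 → root in [0.708187, 0.842125]
step 4: m = 0.775156, f(m) = 0.042752 > 0 → root in [0.708187, 0.775156]
step 5: m = 0.741672, f(m) = -0.015672 < 0 → root in [0.741672, 0.775156]
Midpoint of [0.741672, 0.775156] = 0.758414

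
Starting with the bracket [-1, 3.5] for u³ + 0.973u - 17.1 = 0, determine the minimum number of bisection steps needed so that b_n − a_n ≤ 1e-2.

Initial width b − a = 3.5 − -1 = 4.500000.
After n steps the width is (b−a)/2^n; need (b−a)/2^n ≤ 1e-2.
So n ≥ log₂(4.500000/1e-2) = log₂(450.0000) ≈ 8.8138.
Hence n = 9.

9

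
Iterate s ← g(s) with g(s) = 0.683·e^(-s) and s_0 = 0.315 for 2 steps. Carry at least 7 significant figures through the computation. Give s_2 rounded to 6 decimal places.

0.414905

s_1 = g(0.315000) = 0.498446
s_2 = g(0.498446) = 0.414905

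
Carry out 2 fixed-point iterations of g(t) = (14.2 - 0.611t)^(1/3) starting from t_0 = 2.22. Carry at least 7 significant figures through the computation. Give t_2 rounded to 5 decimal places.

t_1 = g(2.220000) = 2.341866
t_2 = g(2.341866) = 2.337332

2.33733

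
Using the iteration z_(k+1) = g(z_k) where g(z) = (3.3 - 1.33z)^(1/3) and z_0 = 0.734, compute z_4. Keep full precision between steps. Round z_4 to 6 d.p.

z_1 = g(0.734000) = 1.324540
z_2 = g(1.324540) = 1.154391
z_3 = g(1.154391) = 1.208427
z_4 = g(1.208427) = 1.191794

1.191794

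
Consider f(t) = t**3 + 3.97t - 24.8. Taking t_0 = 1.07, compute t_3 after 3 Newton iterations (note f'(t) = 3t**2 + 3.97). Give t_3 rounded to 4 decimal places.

t_0 = 1.070000: f = -19.327057, f' = 7.404700 → t_1 = 1.070000 - (-19.327057)/(7.404700) = 3.680107
t_1 = 3.680107: f = 39.650390, f' = 44.599556 → t_2 = 3.680107 - (39.650390)/(44.599556) = 2.791076
t_2 = 2.791076: f = 8.023337, f' = 27.340310 → t_3 = 2.791076 - (8.023337)/(27.340310) = 2.497614

2.4976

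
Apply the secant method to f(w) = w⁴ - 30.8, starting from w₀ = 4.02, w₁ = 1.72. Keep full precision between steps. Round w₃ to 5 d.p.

2.63085

Secant update: w_(k+1) = w_k − f(w_k)·(w_k − w_(k-1))/(f(w_k) − f(w_(k-1))).
f(w_0) = 230.358528, f(w_1) = -22.047869
w_2 = 1.720000 - (-22.047869)·(1.720000 - 4.020000)/(-22.047869 - (230.358528)) = 1.920907; f(w_2) = -17.184771
w_3 = 1.920907 - (-17.184771)·(1.920907 - 1.720000)/(-17.184771 - (-22.047869)) = 2.630852; f(w_3) = 17.105509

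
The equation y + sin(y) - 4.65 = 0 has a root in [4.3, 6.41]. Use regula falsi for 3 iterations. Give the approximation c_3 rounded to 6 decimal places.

5.408313

f(4.300000) = -1.266166, f(6.410000) = 1.886475
step 1: c = 5.147420, f(c) = -0.409437 < 0 → new bracket [5.147420, 6.410000]
step 2: c = 5.372580, f(c) = -0.067296 < 0 → new bracket [5.372580, 6.410000]
step 3: c = 5.408313, f(c) = -0.009149 < 0 → new bracket [5.408313, 6.410000]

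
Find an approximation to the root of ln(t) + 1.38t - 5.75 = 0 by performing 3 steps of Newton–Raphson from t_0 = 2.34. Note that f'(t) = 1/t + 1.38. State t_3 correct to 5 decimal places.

t_0 = 2.340000: f = -1.670649, f' = 1.807350 → t_1 = 2.340000 - (-1.670649)/(1.807350) = 3.264364
t_1 = 3.264364: f = -0.062113, f' = 1.686338 → t_2 = 3.264364 - (-0.062113)/(1.686338) = 3.301197
t_2 = 3.301197: f = -0.000063, f' = 1.682920 → t_3 = 3.301197 - (-0.000063)/(1.682920) = 3.301234

3.30123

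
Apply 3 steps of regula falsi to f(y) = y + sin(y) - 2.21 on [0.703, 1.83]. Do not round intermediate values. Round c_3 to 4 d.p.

1.2614

False-position update: c = (a·f(b) − b·f(a))/(f(b) − f(a)); replace the endpoint whose sign matches f(c).
f(0.703000) = -0.860491, f(1.830000) = 0.586594
step 1: c = 1.373156, f(c) = 0.143689 > 0 → new bracket [0.703000, 1.373156]
step 2: c = 1.277263, f(c) = 0.024491 > 0 → new bracket [0.703000, 1.277263]
step 3: c = 1.261371, f(c) = 0.003880 > 0 → new bracket [0.703000, 1.261371]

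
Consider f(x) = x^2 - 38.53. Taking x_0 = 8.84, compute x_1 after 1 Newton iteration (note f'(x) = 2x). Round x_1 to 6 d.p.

6.599299

x_0 = 8.840000: f = 39.615600, f' = 17.680000 → x_1 = 8.840000 - (39.615600)/(17.680000) = 6.599299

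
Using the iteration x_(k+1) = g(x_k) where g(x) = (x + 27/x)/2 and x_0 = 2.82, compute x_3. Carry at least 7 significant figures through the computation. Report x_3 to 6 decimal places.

5.196772

x_1 = g(2.820000) = 6.197234
x_2 = g(6.197234) = 5.277008
x_3 = g(5.277008) = 5.196772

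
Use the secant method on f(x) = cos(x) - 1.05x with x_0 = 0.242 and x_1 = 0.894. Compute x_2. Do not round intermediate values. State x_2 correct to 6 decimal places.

f(x_0) = 0.716761, f(x_1) = -0.312401
x_2 = 0.894000 - (-0.312401)·(0.894000 - 0.242000)/(-0.312401 - (0.716761)) = 0.696086; f(x_2) = 0.036468

0.696086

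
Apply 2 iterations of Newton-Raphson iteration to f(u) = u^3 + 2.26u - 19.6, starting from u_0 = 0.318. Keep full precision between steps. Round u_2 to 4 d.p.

5.1592

f'(u) = 3u^2 + 2.26
u_0 = 0.318000: f = -18.849163, f' = 2.563372 → u_1 = 0.318000 - (-18.849163)/(2.563372) = 7.671268
u_1 = 7.671268: f = 449.178639, f' = 178.805081 → u_2 = 7.671268 - (449.178639)/(178.805081) = 5.159155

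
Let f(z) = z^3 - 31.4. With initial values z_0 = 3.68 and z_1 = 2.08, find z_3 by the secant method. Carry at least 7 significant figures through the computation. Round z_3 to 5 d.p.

3.24513

f(z_0) = 18.436032, f(z_1) = -22.401088
z_2 = 2.080000 - (-22.401088)·(2.080000 - 3.680000)/(-22.401088 - (18.436032)) = 2.957676; f(z_2) = -5.526714
z_3 = 2.957676 - (-5.526714)·(2.957676 - 2.080000)/(-5.526714 - (-22.401088)) = 3.245133; f(z_3) = 2.774127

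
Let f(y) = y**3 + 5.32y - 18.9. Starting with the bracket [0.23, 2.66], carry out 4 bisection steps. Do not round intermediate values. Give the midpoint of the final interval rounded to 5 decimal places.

f(0.230000) = -17.664233, f(2.660000) = 14.072296 (opposite signs)
step 1: m = 1.445000, f(m) = -8.195404 < 0 → root in [1.445000, 2.660000]
step 2: m = 2.052500, f(m) = 0.665982 > 0 → root in [1.445000, 2.052500]
step 3: m = 1.748750, f(m) = -4.248751 < 0 → root in [1.748750, 2.052500]
step 4: m = 1.900625, f(m) = -1.922904 < 0 → root in [1.900625, 2.052500]
Midpoint of [1.900625, 2.052500] = 1.976563

1.97656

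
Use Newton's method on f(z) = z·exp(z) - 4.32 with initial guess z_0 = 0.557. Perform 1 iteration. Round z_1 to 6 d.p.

1.788880

f'(z) = (z + 1)·exp(z)
z_0 = 0.557000: f = -3.347796, f' = 2.717632 → z_1 = 0.557000 - (-3.347796)/(2.717632) = 1.788880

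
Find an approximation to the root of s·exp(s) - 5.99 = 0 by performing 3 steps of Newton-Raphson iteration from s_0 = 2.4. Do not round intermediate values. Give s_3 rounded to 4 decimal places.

f'(s) = (s + 1)·exp(s)
s_0 = 2.400000: f = 20.465623, f' = 37.478800 → s_1 = 2.400000 - (20.465623)/(37.478800) = 1.853941
s_1 = 1.853941: f = 5.847295, f' = 18.222230 → s_2 = 1.853941 - (5.847295)/(18.222230) = 1.533053
s_2 = 1.533053: f = 1.111562, f' = 11.733861 → s_3 = 1.533053 - (1.111562)/(11.733861) = 1.438322

1.4383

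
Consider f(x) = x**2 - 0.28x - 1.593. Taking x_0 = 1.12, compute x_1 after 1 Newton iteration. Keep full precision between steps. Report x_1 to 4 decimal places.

Newton update: x ← x − f(x)/f'(x).
f'(x) = 2x - 0.28
x_0 = 1.120000: f = -0.652200, f' = 1.960000 → x_1 = 1.120000 - (-0.652200)/(1.960000) = 1.452755

1.4528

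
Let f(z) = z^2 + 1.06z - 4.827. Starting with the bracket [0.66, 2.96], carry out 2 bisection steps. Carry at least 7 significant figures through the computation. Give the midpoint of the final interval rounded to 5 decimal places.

1.52250

f(0.660000) = -3.691800, f(2.960000) = 7.072200 (opposite signs)
step 1: m = 1.810000, f(m) = 0.367700 > 0 → root in [0.660000, 1.810000]
step 2: m = 1.235000, f(m) = -1.992675 < 0 → root in [1.235000, 1.810000]
Midpoint of [1.235000, 1.810000] = 1.522500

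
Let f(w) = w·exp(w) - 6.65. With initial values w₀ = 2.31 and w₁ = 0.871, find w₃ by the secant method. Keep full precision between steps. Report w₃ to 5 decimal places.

f(w_0) = 16.621921, f(w_1) = -4.568921
w_2 = 0.871000 - (-4.568921)·(0.871000 - 2.310000)/(-4.568921 - (16.621921)) = 1.181260; f(w_2) = -2.800889
w_3 = 1.181260 - (-2.800889)·(1.181260 - 0.871000)/(-2.800889 - (-4.568921)) = 1.672770; f(w_3) = 2.260683

1.67277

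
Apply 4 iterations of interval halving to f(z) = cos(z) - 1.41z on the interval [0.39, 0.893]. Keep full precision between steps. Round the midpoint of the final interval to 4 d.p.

0.5943

f(0.390000) = 0.375009, f(0.893000) = -0.632052 (opposite signs)
step 1: m = 0.641500, f(m) = -0.103316 < 0 → root in [0.390000, 0.641500]
step 2: m = 0.515750, f(m) = 0.142716 > 0 → root in [0.515750, 0.641500]
step 3: m = 0.578625, f(m) = 0.021354 > 0 → root in [0.578625, 0.641500]
step 4: m = 0.610062, f(m) = -0.040576 < 0 → root in [0.578625, 0.610062]
Midpoint of [0.578625, 0.610062] = 0.594344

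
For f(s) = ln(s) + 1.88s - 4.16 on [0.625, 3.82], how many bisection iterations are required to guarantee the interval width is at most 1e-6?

Initial width b − a = 3.82 − 0.625 = 3.195000.
After n steps the width is (b−a)/2^n; need (b−a)/2^n ≤ 1e-6.
So n ≥ log₂(3.195000/1e-6) = log₂(3195000.0000) ≈ 21.6074.
Hence n = 22.

22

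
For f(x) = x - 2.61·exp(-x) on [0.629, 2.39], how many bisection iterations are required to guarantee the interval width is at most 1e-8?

Initial width b − a = 2.39 − 0.629 = 1.761000.
After n steps the width is (b−a)/2^n; need (b−a)/2^n ≤ 1e-8.
So n ≥ log₂(1.761000/1e-8) = log₂(176100000.0000) ≈ 27.3918.
Hence n = 28.

28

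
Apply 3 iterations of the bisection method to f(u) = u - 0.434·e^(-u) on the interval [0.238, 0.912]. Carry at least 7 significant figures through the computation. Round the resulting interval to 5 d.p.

[0.23800, 0.32225]

f(0.238000) = -0.104080, f(0.912000) = 0.737654 (opposite signs)
step 1: m = 0.575000, f(m) = 0.330786 > 0 → root in [0.238000, 0.575000]
step 2: m = 0.406500, f(m) = 0.117466 > 0 → root in [0.238000, 0.406500]
step 3: m = 0.322250, f(m) = 0.007810 > 0 → root in [0.238000, 0.322250]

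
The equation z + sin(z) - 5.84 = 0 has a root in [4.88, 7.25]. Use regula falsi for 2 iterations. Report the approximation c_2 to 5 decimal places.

False-position update: c = (a·f(b) − b·f(a))/(f(b) − f(a)); replace the endpoint whose sign matches f(c).
f(4.880000) = -1.945986, f(7.250000) = 2.233081
step 1: c = 5.983593, f(c) = -0.151539 < 0 → new bracket [5.983593, 7.250000]
step 2: c = 6.064071, f(c) = 0.006705 > 0 → new bracket [5.983593, 6.064071]

6.06407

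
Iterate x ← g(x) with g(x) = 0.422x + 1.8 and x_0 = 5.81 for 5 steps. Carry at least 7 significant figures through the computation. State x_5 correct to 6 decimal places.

3.150266

x_1 = g(5.810000) = 4.251820
x_2 = g(4.251820) = 3.594268
x_3 = g(3.594268) = 3.316781
x_4 = g(3.316781) = 3.199682
x_5 = g(3.199682) = 3.150266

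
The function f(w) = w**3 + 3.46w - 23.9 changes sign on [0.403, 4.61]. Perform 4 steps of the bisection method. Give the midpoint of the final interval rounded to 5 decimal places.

2.37503

f(0.403000) = -22.440169, f(4.610000) = 90.022781 (opposite signs)
step 1: m = 2.506500, f(m) = 0.519682 > 0 → root in [0.403000, 2.506500]
step 2: m = 1.454750, f(m) = -15.787881 < 0 → root in [1.454750, 2.506500]
step 3: m = 1.980625, f(m) = -9.277292 < 0 → root in [1.980625, 2.506500]
step 4: m = 2.243562, f(m) = -4.844139 < 0 → root in [2.243562, 2.506500]
Midpoint of [2.243562, 2.506500] = 2.375031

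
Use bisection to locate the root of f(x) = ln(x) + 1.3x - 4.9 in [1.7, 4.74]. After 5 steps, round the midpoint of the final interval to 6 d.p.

f(1.700000) = -2.159372, f(4.740000) = 2.818037 (opposite signs)
step 1: m = 3.220000, f(m) = 0.455381 > 0 → root in [1.700000, 3.220000]
step 2: m = 2.460000, f(m) = -0.801839 < 0 → root in [2.460000, 3.220000]
step 3: m = 2.840000, f(m) = -0.164196 < 0 → root in [2.840000, 3.220000]
step 4: m = 3.030000, f(m) = 0.147563 > 0 → root in [2.840000, 3.030000]
step 5: m = 2.935000, f(m) = -0.007793 < 0 → root in [2.935000, 3.030000]
Midpoint of [2.935000, 3.030000] = 2.982500

2.982500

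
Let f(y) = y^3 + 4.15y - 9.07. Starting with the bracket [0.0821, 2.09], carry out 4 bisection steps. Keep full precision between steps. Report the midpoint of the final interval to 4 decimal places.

1.3998

f(0.082100) = -8.728732, f(2.090000) = 8.732829 (opposite signs)
step 1: m = 1.086050, f(m) = -3.281892 < 0 → root in [1.086050, 2.090000]
step 2: m = 1.588025, f(m) = 1.525022 > 0 → root in [1.086050, 1.588025]
step 3: m = 1.337038, f(m) = -1.131114 < 0 → root in [1.337038, 1.588025]
step 4: m = 1.462531, f(m) = 0.127856 > 0 → root in [1.337038, 1.462531]
Midpoint of [1.337038, 1.462531] = 1.399784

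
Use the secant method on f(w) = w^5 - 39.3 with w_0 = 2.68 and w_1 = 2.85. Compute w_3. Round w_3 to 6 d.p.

Secant update: w_(k+1) = w_k − f(w_k)·(w_k − w_(k-1))/(f(w_k) − f(w_(k-1))).
f(w_0) = 98.952811, f(w_1) = 148.728768
w_2 = 2.850000 - (148.728768)·(2.850000 - 2.680000)/(148.728768 - (98.952811)) = 2.342046; f(w_2) = 31.165610
w_3 = 2.342046 - (31.165610)·(2.342046 - 2.850000)/(31.165610 - (148.728768)) = 2.207389; f(w_3) = 13.107636

2.207389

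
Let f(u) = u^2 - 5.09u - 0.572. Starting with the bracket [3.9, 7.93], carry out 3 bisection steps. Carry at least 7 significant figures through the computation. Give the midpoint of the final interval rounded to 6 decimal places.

5.159375

f(3.900000) = -5.213000, f(7.930000) = 21.949200 (opposite signs)
step 1: m = 5.915000, f(m) = 4.307875 > 0 → root in [3.900000, 5.915000]
step 2: m = 4.907500, f(m) = -1.467619 < 0 → root in [4.907500, 5.915000]
step 3: m = 5.411250, f(m) = 1.166364 > 0 → root in [4.907500, 5.411250]
Midpoint of [4.907500, 5.411250] = 5.159375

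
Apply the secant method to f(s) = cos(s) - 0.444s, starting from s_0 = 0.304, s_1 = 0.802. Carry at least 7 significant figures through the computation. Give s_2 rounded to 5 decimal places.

1.15391

f(s_0) = 0.819171, f(s_1) = 0.339183
s_2 = 0.802000 - (0.339183)·(0.802000 - 0.304000)/(0.339183 - (0.819171)) = 1.153911; f(s_2) = -0.107421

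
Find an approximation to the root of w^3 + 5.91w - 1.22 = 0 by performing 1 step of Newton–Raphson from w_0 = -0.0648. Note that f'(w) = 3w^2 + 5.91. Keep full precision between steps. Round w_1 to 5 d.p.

0.20590

w_0 = -0.064800: f = -1.603240, f' = 5.922597 → w_1 = -0.064800 - (-1.603240)/(5.922597) = 0.205899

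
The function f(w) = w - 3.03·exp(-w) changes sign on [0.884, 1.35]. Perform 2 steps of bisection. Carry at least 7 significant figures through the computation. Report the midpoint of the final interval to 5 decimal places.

1.05875

f(0.884000) = -0.367775, f(1.350000) = 0.564502 (opposite signs)
step 1: m = 1.117000, f(m) = 0.125402 > 0 → root in [0.884000, 1.117000]
step 2: m = 1.000500, f(m) = -0.113618 < 0 → root in [1.000500, 1.117000]
Midpoint of [1.000500, 1.117000] = 1.058750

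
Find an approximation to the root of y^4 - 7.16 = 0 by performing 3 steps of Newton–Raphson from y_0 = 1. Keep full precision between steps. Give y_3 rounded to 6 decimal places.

1.729715

f'(y) = 4y^3
y_0 = 1.000000: f = -6.160000, f' = 4.000000 → y_1 = 1.000000 - (-6.160000)/(4.000000) = 2.540000
y_1 = 2.540000: f = 34.463143, f' = 65.548256 → y_2 = 2.540000 - (34.463143)/(65.548256) = 2.014233
y_2 = 2.014233: f = 9.300325, f' = 32.688033 → y_3 = 2.014233 - (9.300325)/(32.688033) = 1.729715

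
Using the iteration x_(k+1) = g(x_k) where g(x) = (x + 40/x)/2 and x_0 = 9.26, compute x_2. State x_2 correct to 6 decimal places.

6.340497

x_1 = g(9.260000) = 6.789827
x_2 = g(6.789827) = 6.340497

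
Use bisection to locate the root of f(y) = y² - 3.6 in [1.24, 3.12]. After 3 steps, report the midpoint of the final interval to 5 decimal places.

1.82750

f(1.240000) = -2.062400, f(3.120000) = 6.134400 (opposite signs)
step 1: m = 2.180000, f(m) = 1.152400 > 0 → root in [1.240000, 2.180000]
step 2: m = 1.710000, f(m) = -0.675900 < 0 → root in [1.710000, 2.180000]
step 3: m = 1.945000, f(m) = 0.183025 > 0 → root in [1.710000, 1.945000]
Midpoint of [1.710000, 1.945000] = 1.827500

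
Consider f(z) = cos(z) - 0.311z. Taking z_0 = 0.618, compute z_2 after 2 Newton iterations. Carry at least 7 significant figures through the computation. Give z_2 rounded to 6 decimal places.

1.193079

f'(z) = -sin(z) - 0.311
z_0 = 0.618000: f = 0.622841, f' = -0.890406 → z_1 = 0.618000 - (0.622841)/(-0.890406) = 1.317502
z_1 = 1.317502: f = -0.159149, f' = -1.279092 → z_2 = 1.317502 - (-0.159149)/(-1.279092) = 1.193079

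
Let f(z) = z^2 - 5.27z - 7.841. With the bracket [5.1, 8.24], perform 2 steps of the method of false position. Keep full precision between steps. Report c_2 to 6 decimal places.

f(5.100000) = -8.708000, f(8.240000) = 16.631800
step 1: c = 6.179058, f(c) = -2.223876 < 0 → new bracket [6.179058, 8.240000]
step 2: c = 6.422130, f(c) = -0.441873 < 0 → new bracket [6.422130, 8.240000]

6.422130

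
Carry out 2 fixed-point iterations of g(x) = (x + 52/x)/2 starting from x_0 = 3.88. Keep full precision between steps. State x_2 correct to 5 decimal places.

7.32942

x_1 = g(3.880000) = 8.641031
x_2 = g(8.641031) = 7.329416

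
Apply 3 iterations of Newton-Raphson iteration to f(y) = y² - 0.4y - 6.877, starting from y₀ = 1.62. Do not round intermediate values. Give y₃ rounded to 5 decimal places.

2.83035

f'(y) = 2y - 0.4
y_0 = 1.620000: f = -4.900600, f' = 2.840000 → y_1 = 1.620000 - (-4.900600)/(2.840000) = 3.345563
y_1 = 3.345563: f = 2.977569, f' = 6.291127 → y_2 = 3.345563 - (2.977569)/(6.291127) = 2.872267
y_2 = 2.872267: f = 0.224010, f' = 5.344534 → y_3 = 2.872267 - (0.224010)/(5.344534) = 2.830353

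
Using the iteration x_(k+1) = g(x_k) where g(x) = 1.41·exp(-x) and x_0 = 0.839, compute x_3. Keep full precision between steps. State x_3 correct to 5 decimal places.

x_1 = g(0.839000) = 0.609321
x_2 = g(0.609321) = 0.766645
x_3 = g(0.766645) = 0.655042

0.65504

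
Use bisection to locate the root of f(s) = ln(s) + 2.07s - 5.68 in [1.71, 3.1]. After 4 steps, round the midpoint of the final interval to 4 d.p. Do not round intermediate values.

f(1.710000) = -1.603807, f(3.100000) = 1.868402 (opposite signs)
step 1: m = 2.405000, f(m) = 0.175900 > 0 → root in [1.710000, 2.405000]
step 2: m = 2.057500, f(m) = -0.699483 < 0 → root in [2.057500, 2.405000]
step 3: m = 2.231250, f(m) = -0.258751 < 0 → root in [2.231250, 2.405000]
step 4: m = 2.318125, f(m) = -0.040723 < 0 → root in [2.318125, 2.405000]
Midpoint of [2.318125, 2.405000] = 2.361563

2.3616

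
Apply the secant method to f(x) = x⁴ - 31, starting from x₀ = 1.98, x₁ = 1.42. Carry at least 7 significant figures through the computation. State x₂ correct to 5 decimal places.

Secant update: x_(k+1) = x_k − f(x_k)·(x_k − x_(k-1))/(f(x_k) − f(x_(k-1))).
f(x_0) = -15.630464, f(x_1) = -26.934131
x_2 = 1.420000 - (-26.934131)·(1.420000 - 1.980000)/(-26.934131 - (-15.630464)) = 2.754356; f(x_2) = 26.554612

2.75436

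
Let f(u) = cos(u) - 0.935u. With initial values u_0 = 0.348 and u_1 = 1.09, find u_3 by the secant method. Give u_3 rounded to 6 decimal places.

0.766859

f(u_0) = 0.614677, f(u_1) = -0.556665
u_2 = 1.090000 - (-0.556665)·(1.090000 - 0.348000)/(-0.556665 - (0.614677)) = 0.737374; f(u_2) = 0.050792
u_3 = 0.737374 - (0.050792)·(0.737374 - 1.090000)/(0.050792 - (-0.556665)) = 0.766859; f(u_3) = 0.003081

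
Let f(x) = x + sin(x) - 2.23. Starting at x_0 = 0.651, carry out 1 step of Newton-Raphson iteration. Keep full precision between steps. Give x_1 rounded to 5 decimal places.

f'(x) = 1 + cos(x)
x_0 = 0.651000: f = -0.973018, f' = 1.795478 → x_1 = 0.651000 - (-0.973018)/(1.795478) = 1.192927

1.19293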